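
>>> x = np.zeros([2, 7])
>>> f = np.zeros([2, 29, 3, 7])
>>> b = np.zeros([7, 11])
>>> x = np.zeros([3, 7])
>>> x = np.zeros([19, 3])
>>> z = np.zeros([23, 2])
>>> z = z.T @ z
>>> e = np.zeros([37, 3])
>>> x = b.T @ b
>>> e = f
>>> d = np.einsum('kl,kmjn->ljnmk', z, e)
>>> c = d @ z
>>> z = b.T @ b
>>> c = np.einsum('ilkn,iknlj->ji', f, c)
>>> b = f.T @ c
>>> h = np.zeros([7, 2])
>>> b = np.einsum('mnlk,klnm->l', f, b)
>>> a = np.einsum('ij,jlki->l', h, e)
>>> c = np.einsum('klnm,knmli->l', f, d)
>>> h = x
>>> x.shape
(11, 11)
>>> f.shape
(2, 29, 3, 7)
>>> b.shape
(3,)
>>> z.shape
(11, 11)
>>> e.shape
(2, 29, 3, 7)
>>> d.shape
(2, 3, 7, 29, 2)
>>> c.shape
(29,)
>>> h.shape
(11, 11)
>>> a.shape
(29,)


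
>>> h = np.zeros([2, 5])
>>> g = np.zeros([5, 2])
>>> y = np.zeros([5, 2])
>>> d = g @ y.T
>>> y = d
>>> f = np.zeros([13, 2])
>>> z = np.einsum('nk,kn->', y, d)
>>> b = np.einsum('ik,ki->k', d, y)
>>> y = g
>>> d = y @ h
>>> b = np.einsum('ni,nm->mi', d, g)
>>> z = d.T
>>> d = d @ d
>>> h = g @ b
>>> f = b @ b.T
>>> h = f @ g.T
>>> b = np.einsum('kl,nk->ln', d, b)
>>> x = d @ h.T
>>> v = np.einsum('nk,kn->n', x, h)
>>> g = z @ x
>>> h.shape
(2, 5)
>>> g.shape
(5, 2)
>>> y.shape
(5, 2)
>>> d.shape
(5, 5)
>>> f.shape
(2, 2)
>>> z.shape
(5, 5)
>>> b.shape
(5, 2)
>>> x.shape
(5, 2)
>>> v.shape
(5,)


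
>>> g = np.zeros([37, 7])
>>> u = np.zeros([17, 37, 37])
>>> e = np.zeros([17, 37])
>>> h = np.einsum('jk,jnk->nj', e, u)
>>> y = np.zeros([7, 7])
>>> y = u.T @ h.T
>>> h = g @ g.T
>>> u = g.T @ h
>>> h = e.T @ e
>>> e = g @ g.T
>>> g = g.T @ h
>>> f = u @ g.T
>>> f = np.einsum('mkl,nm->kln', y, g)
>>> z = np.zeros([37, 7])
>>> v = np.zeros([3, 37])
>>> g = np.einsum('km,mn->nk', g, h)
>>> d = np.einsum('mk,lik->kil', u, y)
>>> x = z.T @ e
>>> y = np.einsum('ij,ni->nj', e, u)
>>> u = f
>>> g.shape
(37, 7)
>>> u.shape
(37, 37, 7)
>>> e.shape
(37, 37)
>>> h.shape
(37, 37)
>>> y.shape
(7, 37)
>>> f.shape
(37, 37, 7)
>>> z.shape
(37, 7)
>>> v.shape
(3, 37)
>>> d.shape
(37, 37, 37)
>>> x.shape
(7, 37)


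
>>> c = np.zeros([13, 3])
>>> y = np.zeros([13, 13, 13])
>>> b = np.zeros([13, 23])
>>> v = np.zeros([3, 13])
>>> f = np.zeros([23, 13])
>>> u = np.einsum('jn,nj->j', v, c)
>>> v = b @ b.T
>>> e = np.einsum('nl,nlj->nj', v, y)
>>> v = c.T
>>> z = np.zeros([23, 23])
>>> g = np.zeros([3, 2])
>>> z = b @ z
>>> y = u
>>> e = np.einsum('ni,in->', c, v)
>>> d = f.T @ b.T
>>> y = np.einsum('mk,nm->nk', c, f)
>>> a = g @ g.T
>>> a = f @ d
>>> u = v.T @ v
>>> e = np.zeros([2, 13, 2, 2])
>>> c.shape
(13, 3)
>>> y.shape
(23, 3)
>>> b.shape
(13, 23)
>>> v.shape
(3, 13)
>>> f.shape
(23, 13)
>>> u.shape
(13, 13)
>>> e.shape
(2, 13, 2, 2)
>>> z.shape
(13, 23)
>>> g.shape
(3, 2)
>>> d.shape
(13, 13)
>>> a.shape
(23, 13)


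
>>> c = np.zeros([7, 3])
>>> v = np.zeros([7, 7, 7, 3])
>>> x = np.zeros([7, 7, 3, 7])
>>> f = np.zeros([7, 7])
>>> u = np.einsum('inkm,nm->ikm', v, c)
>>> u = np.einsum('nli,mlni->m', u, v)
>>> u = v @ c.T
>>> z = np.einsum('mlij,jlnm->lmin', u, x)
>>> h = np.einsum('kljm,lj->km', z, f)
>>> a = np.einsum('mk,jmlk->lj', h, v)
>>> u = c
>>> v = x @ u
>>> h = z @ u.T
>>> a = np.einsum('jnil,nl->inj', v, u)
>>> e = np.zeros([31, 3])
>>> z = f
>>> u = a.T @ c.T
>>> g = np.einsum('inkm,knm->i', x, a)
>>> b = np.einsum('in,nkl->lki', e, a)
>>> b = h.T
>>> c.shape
(7, 3)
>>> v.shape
(7, 7, 3, 3)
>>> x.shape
(7, 7, 3, 7)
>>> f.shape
(7, 7)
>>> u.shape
(7, 7, 7)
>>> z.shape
(7, 7)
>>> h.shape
(7, 7, 7, 7)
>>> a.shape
(3, 7, 7)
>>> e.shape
(31, 3)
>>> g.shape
(7,)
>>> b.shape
(7, 7, 7, 7)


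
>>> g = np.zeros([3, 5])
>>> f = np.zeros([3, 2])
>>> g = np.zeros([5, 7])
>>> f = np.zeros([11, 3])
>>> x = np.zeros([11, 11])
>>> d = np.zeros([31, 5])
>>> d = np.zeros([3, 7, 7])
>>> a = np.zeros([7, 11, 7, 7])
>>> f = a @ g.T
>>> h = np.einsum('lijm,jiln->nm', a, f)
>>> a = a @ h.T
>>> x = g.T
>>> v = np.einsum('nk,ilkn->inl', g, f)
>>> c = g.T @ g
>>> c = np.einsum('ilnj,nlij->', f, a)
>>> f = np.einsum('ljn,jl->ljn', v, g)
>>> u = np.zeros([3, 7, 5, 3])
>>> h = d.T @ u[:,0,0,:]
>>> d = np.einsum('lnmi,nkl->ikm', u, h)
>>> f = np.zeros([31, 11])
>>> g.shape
(5, 7)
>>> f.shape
(31, 11)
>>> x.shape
(7, 5)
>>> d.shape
(3, 7, 5)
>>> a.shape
(7, 11, 7, 5)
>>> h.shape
(7, 7, 3)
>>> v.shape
(7, 5, 11)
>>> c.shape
()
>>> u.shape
(3, 7, 5, 3)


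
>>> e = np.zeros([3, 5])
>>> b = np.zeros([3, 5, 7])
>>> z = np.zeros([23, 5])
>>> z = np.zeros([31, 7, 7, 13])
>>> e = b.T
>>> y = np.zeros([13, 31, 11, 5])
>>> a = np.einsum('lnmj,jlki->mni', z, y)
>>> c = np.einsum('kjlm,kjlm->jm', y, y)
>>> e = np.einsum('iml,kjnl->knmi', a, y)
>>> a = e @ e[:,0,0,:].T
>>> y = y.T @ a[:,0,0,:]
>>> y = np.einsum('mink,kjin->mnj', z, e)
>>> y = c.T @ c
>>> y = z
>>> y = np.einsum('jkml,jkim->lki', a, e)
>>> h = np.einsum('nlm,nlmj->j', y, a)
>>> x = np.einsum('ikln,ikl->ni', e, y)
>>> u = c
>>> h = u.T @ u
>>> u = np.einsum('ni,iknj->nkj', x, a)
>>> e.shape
(13, 11, 7, 7)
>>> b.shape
(3, 5, 7)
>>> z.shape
(31, 7, 7, 13)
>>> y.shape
(13, 11, 7)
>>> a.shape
(13, 11, 7, 13)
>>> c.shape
(31, 5)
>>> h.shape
(5, 5)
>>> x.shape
(7, 13)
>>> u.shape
(7, 11, 13)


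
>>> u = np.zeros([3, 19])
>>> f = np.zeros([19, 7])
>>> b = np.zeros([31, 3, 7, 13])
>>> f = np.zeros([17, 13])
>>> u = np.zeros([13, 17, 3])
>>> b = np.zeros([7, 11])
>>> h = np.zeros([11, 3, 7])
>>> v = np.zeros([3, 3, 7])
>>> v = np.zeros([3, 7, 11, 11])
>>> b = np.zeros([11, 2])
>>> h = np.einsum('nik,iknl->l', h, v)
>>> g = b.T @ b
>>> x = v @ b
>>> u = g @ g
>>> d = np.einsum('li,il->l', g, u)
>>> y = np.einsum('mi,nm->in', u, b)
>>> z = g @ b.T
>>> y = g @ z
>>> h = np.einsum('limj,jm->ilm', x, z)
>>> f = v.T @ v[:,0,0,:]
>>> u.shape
(2, 2)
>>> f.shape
(11, 11, 7, 11)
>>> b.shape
(11, 2)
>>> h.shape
(7, 3, 11)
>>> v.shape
(3, 7, 11, 11)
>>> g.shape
(2, 2)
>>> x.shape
(3, 7, 11, 2)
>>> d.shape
(2,)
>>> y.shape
(2, 11)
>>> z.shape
(2, 11)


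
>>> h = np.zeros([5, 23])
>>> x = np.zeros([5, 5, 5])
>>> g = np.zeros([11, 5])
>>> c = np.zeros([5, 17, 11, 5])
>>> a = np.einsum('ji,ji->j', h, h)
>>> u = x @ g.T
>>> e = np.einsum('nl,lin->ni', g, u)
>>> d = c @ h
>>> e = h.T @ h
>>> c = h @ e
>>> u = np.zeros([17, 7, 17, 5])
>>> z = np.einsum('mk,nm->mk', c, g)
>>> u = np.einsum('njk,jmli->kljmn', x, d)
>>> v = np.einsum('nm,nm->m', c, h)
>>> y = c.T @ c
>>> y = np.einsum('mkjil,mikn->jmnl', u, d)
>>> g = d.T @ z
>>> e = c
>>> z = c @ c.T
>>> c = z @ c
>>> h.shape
(5, 23)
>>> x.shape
(5, 5, 5)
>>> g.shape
(23, 11, 17, 23)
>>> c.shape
(5, 23)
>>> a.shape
(5,)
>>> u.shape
(5, 11, 5, 17, 5)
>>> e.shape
(5, 23)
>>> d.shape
(5, 17, 11, 23)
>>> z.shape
(5, 5)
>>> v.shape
(23,)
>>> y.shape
(5, 5, 23, 5)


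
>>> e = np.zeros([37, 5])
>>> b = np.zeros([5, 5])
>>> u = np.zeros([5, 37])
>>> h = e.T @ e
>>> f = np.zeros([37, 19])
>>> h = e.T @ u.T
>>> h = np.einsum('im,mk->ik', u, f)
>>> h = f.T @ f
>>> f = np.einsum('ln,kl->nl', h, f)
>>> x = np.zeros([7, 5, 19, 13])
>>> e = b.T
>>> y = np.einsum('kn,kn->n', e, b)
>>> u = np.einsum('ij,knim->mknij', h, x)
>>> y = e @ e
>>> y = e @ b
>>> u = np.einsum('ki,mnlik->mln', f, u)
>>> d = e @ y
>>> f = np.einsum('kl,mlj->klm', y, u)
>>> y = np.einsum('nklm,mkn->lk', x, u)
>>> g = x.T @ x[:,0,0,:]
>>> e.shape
(5, 5)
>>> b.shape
(5, 5)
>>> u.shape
(13, 5, 7)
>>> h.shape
(19, 19)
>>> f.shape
(5, 5, 13)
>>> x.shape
(7, 5, 19, 13)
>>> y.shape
(19, 5)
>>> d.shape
(5, 5)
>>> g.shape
(13, 19, 5, 13)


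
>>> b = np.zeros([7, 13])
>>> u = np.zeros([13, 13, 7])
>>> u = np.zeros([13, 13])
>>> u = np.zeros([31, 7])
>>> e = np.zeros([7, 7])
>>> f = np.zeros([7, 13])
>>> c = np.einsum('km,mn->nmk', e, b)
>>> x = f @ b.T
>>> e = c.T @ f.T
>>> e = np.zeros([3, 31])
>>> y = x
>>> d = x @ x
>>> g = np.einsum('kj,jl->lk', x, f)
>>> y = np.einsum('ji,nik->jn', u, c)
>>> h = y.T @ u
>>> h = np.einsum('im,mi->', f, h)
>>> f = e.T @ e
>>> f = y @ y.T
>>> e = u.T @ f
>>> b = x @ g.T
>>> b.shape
(7, 13)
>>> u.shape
(31, 7)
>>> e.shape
(7, 31)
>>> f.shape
(31, 31)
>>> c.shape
(13, 7, 7)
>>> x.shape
(7, 7)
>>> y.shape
(31, 13)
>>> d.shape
(7, 7)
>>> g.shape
(13, 7)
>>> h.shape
()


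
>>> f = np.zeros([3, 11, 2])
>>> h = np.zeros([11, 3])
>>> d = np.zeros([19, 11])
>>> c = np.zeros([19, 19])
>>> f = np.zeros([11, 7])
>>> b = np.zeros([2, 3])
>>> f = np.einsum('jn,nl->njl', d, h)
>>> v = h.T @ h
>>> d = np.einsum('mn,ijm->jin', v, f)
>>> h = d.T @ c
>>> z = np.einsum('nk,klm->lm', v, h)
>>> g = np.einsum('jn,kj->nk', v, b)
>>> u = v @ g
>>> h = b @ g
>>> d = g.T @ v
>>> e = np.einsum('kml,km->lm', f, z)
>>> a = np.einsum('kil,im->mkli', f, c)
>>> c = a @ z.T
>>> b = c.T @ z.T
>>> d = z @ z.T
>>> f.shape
(11, 19, 3)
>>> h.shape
(2, 2)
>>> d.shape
(11, 11)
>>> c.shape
(19, 11, 3, 11)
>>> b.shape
(11, 3, 11, 11)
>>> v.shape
(3, 3)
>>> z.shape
(11, 19)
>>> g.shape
(3, 2)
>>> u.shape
(3, 2)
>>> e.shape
(3, 19)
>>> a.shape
(19, 11, 3, 19)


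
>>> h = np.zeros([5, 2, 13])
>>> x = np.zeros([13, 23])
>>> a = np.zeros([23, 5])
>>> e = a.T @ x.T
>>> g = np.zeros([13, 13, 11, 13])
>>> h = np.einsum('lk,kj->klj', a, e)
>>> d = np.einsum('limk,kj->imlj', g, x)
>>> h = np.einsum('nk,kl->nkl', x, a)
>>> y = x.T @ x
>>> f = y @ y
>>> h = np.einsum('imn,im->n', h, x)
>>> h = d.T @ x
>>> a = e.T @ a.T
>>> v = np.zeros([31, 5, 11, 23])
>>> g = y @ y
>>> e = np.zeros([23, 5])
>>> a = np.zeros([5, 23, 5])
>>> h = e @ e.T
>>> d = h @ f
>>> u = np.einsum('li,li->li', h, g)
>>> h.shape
(23, 23)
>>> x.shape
(13, 23)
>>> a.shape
(5, 23, 5)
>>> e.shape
(23, 5)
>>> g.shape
(23, 23)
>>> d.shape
(23, 23)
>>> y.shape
(23, 23)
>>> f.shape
(23, 23)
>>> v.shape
(31, 5, 11, 23)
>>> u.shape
(23, 23)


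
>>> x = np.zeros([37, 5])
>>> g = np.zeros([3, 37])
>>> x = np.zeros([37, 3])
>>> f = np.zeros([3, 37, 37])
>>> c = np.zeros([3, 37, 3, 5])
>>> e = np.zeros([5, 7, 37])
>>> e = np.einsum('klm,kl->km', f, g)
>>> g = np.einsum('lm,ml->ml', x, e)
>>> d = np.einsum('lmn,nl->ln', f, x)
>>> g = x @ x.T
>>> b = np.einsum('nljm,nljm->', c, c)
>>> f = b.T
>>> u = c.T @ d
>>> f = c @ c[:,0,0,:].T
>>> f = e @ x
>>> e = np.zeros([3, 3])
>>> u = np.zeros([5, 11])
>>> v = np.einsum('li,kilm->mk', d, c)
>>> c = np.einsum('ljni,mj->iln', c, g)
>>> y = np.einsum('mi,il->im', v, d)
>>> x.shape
(37, 3)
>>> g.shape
(37, 37)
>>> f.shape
(3, 3)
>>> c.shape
(5, 3, 3)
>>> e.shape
(3, 3)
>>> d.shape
(3, 37)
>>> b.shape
()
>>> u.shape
(5, 11)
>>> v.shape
(5, 3)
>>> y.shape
(3, 5)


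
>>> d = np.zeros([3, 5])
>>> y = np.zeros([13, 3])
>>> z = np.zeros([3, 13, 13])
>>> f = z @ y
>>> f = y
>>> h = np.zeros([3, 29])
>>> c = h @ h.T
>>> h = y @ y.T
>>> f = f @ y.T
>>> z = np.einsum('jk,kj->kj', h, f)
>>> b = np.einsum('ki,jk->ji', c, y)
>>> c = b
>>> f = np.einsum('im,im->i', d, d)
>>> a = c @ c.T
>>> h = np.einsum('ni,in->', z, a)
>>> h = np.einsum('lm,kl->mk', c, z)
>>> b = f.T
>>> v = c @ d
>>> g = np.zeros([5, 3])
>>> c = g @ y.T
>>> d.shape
(3, 5)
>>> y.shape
(13, 3)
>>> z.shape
(13, 13)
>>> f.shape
(3,)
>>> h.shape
(3, 13)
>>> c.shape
(5, 13)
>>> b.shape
(3,)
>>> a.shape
(13, 13)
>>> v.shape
(13, 5)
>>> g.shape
(5, 3)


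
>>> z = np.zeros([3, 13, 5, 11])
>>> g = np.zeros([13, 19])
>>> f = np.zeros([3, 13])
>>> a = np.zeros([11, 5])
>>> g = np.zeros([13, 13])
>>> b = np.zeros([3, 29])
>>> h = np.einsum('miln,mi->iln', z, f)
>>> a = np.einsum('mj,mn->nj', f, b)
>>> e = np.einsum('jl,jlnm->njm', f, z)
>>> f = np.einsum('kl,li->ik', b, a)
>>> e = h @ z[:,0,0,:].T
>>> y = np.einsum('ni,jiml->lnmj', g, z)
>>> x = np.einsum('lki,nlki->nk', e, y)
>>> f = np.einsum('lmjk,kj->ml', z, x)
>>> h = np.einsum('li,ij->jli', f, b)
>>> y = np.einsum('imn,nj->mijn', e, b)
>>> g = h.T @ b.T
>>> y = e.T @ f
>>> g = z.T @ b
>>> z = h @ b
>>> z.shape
(29, 13, 29)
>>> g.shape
(11, 5, 13, 29)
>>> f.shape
(13, 3)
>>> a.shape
(29, 13)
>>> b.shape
(3, 29)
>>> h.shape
(29, 13, 3)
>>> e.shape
(13, 5, 3)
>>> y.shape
(3, 5, 3)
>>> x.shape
(11, 5)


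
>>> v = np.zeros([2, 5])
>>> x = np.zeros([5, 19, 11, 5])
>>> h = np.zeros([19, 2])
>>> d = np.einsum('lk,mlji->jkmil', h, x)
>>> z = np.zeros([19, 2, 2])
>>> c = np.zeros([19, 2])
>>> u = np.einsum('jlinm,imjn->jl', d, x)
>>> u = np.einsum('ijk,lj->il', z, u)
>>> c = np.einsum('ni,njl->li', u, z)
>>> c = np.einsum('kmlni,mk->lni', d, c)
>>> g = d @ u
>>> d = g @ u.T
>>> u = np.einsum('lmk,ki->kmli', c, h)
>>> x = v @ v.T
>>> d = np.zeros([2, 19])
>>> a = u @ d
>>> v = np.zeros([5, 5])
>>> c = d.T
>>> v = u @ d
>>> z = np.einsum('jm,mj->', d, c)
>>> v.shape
(19, 5, 5, 19)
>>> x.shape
(2, 2)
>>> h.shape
(19, 2)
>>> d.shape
(2, 19)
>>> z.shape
()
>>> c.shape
(19, 2)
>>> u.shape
(19, 5, 5, 2)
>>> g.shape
(11, 2, 5, 5, 11)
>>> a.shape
(19, 5, 5, 19)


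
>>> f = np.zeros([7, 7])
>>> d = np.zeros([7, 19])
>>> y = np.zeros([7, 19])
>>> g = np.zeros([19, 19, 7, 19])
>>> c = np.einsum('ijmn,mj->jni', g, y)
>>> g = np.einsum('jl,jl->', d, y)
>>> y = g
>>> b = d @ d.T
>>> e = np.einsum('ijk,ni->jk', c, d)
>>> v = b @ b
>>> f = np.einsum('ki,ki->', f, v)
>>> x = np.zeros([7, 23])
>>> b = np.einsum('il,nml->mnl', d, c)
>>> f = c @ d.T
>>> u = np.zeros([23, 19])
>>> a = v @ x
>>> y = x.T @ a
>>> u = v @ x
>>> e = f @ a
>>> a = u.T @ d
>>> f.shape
(19, 19, 7)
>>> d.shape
(7, 19)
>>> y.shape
(23, 23)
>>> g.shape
()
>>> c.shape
(19, 19, 19)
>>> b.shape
(19, 19, 19)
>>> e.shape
(19, 19, 23)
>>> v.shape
(7, 7)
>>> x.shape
(7, 23)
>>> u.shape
(7, 23)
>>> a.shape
(23, 19)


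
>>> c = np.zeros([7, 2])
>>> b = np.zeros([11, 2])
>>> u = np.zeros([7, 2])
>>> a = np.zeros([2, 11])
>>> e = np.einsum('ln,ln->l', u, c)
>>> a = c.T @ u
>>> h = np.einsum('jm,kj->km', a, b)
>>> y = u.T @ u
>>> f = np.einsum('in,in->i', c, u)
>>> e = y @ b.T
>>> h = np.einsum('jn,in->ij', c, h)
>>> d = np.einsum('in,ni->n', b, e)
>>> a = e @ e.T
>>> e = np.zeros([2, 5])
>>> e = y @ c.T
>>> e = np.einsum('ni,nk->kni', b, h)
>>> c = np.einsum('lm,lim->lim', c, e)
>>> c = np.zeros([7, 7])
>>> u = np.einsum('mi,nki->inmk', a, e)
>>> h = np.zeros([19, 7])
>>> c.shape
(7, 7)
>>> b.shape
(11, 2)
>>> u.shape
(2, 7, 2, 11)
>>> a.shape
(2, 2)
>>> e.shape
(7, 11, 2)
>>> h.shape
(19, 7)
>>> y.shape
(2, 2)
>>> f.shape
(7,)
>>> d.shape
(2,)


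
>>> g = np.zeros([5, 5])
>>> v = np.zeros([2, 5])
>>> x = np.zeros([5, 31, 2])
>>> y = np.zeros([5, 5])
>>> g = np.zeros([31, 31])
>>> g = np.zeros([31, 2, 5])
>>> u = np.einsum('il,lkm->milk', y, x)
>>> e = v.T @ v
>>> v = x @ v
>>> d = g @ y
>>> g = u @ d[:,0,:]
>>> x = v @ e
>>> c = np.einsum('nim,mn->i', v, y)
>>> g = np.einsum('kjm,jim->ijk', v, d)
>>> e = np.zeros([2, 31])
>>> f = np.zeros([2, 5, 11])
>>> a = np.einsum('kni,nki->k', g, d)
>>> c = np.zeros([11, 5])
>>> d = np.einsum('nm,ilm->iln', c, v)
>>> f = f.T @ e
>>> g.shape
(2, 31, 5)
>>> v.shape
(5, 31, 5)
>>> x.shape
(5, 31, 5)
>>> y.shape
(5, 5)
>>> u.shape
(2, 5, 5, 31)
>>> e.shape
(2, 31)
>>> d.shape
(5, 31, 11)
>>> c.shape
(11, 5)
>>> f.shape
(11, 5, 31)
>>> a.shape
(2,)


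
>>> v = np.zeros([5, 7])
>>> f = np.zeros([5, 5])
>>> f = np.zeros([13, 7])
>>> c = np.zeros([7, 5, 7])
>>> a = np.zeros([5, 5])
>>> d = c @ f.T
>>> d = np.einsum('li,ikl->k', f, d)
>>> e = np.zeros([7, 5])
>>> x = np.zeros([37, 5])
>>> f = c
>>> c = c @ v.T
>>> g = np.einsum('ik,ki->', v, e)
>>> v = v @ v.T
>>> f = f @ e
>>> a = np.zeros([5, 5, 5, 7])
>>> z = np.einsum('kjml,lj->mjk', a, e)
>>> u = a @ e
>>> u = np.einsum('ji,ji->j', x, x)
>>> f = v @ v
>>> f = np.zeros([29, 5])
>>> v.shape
(5, 5)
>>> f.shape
(29, 5)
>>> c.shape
(7, 5, 5)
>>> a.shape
(5, 5, 5, 7)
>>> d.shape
(5,)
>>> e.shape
(7, 5)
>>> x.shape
(37, 5)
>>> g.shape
()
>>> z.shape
(5, 5, 5)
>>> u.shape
(37,)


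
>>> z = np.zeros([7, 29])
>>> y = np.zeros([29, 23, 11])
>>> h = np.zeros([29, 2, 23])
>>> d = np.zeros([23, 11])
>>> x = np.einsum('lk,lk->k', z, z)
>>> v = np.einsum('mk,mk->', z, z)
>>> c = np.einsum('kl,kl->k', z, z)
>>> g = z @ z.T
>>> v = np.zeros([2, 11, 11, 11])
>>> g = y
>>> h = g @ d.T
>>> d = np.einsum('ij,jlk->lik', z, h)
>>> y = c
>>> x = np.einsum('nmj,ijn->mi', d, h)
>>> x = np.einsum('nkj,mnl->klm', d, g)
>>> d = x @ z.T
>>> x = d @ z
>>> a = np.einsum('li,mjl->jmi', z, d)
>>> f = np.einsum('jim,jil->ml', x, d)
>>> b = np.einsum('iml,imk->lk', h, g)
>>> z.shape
(7, 29)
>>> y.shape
(7,)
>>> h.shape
(29, 23, 23)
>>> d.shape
(7, 11, 7)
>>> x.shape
(7, 11, 29)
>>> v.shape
(2, 11, 11, 11)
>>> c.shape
(7,)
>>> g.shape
(29, 23, 11)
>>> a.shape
(11, 7, 29)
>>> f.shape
(29, 7)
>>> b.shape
(23, 11)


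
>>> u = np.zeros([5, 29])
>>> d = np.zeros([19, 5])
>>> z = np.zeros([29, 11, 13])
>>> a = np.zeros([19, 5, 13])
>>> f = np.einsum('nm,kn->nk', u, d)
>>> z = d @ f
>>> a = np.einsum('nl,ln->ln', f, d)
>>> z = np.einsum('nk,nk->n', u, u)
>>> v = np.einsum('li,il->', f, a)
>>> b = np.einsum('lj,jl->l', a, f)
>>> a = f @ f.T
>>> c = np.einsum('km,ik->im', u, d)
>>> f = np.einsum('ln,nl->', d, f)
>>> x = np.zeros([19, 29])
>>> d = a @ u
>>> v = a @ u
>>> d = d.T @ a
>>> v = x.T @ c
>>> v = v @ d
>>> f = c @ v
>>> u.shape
(5, 29)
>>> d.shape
(29, 5)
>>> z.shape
(5,)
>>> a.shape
(5, 5)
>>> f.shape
(19, 5)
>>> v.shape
(29, 5)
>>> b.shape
(19,)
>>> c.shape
(19, 29)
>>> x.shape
(19, 29)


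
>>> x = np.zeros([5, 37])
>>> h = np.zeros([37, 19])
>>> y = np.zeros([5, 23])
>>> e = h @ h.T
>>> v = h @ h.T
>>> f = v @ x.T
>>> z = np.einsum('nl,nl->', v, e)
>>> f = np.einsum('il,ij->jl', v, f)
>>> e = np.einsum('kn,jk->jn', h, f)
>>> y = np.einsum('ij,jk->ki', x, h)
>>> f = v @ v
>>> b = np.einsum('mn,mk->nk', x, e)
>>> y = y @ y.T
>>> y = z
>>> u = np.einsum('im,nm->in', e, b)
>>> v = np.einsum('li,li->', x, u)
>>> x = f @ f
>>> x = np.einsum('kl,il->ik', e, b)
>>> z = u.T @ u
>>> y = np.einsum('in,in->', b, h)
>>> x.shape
(37, 5)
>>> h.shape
(37, 19)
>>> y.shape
()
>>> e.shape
(5, 19)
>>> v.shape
()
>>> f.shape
(37, 37)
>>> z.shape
(37, 37)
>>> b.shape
(37, 19)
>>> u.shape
(5, 37)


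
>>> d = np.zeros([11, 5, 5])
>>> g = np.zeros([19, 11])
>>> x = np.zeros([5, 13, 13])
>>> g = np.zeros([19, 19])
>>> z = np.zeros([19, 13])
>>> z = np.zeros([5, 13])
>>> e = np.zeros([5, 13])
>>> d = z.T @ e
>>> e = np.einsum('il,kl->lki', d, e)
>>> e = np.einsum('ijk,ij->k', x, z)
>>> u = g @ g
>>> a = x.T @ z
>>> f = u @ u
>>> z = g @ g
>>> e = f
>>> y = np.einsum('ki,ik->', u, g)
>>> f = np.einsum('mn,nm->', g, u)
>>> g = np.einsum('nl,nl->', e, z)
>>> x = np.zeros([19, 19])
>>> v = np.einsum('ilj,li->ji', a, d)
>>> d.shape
(13, 13)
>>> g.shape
()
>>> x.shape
(19, 19)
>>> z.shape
(19, 19)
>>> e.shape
(19, 19)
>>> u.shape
(19, 19)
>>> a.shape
(13, 13, 13)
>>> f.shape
()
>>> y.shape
()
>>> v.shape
(13, 13)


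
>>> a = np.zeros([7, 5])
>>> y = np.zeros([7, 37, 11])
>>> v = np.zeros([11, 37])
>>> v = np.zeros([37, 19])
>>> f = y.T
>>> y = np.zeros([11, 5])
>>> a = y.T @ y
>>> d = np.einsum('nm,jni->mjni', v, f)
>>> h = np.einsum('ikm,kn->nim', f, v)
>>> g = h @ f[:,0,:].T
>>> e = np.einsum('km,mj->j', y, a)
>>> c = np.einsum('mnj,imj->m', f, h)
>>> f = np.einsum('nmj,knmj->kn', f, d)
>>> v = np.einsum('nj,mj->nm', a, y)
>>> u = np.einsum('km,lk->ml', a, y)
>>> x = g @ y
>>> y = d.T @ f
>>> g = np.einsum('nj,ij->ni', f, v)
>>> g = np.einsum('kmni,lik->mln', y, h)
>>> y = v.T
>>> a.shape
(5, 5)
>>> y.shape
(11, 5)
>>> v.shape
(5, 11)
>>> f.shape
(19, 11)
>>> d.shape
(19, 11, 37, 7)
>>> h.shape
(19, 11, 7)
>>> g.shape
(37, 19, 11)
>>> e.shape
(5,)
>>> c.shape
(11,)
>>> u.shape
(5, 11)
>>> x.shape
(19, 11, 5)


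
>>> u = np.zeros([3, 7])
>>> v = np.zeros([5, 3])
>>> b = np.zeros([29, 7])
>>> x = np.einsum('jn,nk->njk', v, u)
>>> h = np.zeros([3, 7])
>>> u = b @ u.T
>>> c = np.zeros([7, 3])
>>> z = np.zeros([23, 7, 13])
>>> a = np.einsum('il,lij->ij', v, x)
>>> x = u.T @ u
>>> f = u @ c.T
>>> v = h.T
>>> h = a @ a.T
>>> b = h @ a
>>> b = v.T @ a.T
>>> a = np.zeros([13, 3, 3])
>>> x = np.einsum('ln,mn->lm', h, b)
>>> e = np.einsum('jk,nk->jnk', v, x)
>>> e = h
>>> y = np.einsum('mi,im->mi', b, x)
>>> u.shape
(29, 3)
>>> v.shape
(7, 3)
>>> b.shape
(3, 5)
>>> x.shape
(5, 3)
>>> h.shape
(5, 5)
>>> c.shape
(7, 3)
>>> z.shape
(23, 7, 13)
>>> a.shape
(13, 3, 3)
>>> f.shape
(29, 7)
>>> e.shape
(5, 5)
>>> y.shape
(3, 5)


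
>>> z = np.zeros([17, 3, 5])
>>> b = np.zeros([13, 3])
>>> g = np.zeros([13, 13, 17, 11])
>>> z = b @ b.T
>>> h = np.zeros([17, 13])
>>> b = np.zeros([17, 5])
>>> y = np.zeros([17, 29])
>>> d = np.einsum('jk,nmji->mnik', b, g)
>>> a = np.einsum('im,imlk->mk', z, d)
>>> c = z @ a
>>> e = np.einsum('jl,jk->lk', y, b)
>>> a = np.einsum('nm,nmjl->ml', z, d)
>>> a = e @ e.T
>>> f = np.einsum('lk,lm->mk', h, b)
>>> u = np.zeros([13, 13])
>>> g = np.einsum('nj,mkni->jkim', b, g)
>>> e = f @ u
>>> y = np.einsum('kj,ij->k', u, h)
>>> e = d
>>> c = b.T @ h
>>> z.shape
(13, 13)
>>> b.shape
(17, 5)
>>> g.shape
(5, 13, 11, 13)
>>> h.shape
(17, 13)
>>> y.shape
(13,)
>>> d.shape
(13, 13, 11, 5)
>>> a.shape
(29, 29)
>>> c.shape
(5, 13)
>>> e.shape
(13, 13, 11, 5)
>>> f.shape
(5, 13)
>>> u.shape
(13, 13)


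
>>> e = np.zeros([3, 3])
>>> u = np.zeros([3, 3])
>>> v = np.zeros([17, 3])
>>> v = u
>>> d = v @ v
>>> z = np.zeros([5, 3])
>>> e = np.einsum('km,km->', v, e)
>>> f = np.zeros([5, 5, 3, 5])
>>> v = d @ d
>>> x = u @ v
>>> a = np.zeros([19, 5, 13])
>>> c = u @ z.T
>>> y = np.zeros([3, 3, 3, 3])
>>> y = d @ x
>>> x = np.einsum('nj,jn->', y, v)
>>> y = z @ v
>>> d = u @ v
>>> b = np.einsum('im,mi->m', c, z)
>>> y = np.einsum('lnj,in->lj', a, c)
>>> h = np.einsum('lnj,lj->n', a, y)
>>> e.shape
()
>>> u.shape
(3, 3)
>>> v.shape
(3, 3)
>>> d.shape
(3, 3)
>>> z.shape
(5, 3)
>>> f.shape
(5, 5, 3, 5)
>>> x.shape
()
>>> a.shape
(19, 5, 13)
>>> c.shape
(3, 5)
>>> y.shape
(19, 13)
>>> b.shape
(5,)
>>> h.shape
(5,)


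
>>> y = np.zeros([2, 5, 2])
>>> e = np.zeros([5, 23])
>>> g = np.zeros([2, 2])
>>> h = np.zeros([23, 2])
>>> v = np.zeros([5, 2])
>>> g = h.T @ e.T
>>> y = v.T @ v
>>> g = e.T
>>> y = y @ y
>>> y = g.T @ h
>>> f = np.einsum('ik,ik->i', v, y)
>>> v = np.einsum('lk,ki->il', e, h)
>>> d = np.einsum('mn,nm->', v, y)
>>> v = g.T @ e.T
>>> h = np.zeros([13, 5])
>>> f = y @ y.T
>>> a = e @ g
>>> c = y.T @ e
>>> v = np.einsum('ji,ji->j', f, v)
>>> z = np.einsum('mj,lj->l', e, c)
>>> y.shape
(5, 2)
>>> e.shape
(5, 23)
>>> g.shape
(23, 5)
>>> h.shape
(13, 5)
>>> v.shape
(5,)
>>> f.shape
(5, 5)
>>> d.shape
()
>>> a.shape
(5, 5)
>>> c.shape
(2, 23)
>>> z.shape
(2,)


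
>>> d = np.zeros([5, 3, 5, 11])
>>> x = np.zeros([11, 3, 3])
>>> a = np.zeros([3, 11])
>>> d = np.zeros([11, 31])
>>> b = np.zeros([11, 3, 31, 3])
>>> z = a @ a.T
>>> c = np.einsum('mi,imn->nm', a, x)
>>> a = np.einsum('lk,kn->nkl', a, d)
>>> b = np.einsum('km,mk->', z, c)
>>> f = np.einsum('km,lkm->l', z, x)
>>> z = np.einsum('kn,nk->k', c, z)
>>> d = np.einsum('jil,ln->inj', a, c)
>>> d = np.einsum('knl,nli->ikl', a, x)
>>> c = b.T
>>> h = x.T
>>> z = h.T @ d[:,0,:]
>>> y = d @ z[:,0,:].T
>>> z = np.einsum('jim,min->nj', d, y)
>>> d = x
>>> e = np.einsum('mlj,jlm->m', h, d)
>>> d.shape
(11, 3, 3)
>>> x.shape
(11, 3, 3)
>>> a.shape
(31, 11, 3)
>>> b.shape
()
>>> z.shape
(11, 3)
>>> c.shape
()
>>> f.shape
(11,)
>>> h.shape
(3, 3, 11)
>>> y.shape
(3, 31, 11)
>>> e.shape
(3,)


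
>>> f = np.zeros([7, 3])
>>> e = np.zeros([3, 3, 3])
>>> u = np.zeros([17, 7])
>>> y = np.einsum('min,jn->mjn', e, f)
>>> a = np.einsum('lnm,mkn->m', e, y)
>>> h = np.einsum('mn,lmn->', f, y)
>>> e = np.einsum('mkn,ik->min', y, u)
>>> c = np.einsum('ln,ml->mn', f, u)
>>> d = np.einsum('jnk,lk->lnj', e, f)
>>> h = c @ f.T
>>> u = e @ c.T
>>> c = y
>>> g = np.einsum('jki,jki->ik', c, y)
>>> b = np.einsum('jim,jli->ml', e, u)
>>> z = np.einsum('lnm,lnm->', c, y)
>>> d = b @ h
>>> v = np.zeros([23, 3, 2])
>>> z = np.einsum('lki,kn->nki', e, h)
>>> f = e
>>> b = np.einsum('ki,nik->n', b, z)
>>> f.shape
(3, 17, 3)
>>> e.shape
(3, 17, 3)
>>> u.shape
(3, 17, 17)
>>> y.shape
(3, 7, 3)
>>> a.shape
(3,)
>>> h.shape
(17, 7)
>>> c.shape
(3, 7, 3)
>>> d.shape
(3, 7)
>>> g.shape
(3, 7)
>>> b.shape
(7,)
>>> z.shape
(7, 17, 3)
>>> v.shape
(23, 3, 2)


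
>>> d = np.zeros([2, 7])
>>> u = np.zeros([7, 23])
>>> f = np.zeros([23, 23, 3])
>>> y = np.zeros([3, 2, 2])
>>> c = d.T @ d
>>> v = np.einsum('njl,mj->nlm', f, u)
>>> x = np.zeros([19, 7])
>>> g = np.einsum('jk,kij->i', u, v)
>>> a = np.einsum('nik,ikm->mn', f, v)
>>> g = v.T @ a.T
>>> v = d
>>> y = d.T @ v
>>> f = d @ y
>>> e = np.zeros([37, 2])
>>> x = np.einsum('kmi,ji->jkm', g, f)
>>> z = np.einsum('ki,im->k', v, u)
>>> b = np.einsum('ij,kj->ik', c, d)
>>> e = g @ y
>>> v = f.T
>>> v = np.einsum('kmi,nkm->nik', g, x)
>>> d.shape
(2, 7)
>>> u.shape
(7, 23)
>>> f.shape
(2, 7)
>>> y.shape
(7, 7)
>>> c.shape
(7, 7)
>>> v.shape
(2, 7, 7)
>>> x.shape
(2, 7, 3)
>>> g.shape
(7, 3, 7)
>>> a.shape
(7, 23)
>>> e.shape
(7, 3, 7)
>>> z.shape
(2,)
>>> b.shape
(7, 2)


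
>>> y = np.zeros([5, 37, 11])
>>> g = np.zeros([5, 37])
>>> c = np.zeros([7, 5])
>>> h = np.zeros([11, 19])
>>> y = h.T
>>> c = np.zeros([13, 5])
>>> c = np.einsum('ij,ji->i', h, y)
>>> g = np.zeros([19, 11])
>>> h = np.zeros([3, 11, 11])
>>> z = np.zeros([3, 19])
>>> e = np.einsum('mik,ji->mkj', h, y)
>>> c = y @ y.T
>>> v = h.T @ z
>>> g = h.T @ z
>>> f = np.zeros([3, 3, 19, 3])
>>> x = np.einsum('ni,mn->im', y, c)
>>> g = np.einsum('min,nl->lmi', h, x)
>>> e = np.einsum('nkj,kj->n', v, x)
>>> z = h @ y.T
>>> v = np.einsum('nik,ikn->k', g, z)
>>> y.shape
(19, 11)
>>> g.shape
(19, 3, 11)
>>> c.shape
(19, 19)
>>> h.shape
(3, 11, 11)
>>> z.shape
(3, 11, 19)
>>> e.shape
(11,)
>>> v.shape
(11,)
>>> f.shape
(3, 3, 19, 3)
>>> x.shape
(11, 19)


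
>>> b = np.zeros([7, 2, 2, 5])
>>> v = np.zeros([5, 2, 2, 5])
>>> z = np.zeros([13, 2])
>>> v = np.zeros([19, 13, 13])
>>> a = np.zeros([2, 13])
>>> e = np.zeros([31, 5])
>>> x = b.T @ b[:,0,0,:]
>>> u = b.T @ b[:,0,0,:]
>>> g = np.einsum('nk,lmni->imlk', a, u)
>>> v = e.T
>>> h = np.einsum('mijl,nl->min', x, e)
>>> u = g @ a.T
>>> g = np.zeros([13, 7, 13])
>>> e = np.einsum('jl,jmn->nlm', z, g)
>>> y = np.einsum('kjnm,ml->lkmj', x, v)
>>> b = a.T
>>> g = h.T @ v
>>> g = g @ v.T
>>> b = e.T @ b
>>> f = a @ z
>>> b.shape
(7, 2, 2)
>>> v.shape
(5, 31)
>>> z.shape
(13, 2)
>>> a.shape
(2, 13)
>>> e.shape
(13, 2, 7)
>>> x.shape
(5, 2, 2, 5)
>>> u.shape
(5, 2, 5, 2)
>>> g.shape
(31, 2, 5)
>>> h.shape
(5, 2, 31)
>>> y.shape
(31, 5, 5, 2)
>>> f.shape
(2, 2)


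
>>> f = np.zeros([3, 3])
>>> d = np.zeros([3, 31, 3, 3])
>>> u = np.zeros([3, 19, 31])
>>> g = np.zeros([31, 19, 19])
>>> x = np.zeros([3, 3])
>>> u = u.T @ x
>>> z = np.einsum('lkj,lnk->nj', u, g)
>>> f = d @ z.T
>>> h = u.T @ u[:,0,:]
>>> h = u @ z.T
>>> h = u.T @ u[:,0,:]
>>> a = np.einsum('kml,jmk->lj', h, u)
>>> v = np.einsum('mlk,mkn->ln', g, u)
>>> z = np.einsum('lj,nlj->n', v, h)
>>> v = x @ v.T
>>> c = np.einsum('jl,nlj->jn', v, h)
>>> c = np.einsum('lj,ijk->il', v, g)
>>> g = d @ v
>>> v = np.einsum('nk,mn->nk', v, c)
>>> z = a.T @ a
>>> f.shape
(3, 31, 3, 19)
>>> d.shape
(3, 31, 3, 3)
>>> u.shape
(31, 19, 3)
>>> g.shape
(3, 31, 3, 19)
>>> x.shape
(3, 3)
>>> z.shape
(31, 31)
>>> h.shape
(3, 19, 3)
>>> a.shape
(3, 31)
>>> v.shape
(3, 19)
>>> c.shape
(31, 3)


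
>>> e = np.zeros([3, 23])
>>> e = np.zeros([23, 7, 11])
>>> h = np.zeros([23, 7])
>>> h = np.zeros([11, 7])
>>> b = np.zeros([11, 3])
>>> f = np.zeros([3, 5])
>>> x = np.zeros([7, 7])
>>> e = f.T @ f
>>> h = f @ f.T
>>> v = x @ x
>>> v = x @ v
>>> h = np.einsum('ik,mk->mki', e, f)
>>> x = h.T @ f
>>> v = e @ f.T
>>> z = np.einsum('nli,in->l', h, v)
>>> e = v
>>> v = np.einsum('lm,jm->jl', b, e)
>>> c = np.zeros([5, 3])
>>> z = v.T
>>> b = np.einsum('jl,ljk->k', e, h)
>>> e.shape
(5, 3)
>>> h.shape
(3, 5, 5)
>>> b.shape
(5,)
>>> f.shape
(3, 5)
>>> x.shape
(5, 5, 5)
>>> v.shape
(5, 11)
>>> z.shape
(11, 5)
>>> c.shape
(5, 3)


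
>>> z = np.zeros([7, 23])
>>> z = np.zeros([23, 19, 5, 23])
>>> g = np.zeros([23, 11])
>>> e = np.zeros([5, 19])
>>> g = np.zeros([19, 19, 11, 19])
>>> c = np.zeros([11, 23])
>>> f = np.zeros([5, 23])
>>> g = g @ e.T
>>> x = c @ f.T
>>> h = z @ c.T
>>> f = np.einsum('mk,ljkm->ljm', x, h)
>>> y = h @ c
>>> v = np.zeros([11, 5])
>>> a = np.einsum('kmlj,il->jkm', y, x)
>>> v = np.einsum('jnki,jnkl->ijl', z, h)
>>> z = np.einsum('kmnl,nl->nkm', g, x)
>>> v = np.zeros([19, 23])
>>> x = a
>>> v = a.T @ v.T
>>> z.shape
(11, 19, 19)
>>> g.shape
(19, 19, 11, 5)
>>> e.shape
(5, 19)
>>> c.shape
(11, 23)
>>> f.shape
(23, 19, 11)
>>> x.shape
(23, 23, 19)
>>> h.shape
(23, 19, 5, 11)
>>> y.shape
(23, 19, 5, 23)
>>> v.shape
(19, 23, 19)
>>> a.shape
(23, 23, 19)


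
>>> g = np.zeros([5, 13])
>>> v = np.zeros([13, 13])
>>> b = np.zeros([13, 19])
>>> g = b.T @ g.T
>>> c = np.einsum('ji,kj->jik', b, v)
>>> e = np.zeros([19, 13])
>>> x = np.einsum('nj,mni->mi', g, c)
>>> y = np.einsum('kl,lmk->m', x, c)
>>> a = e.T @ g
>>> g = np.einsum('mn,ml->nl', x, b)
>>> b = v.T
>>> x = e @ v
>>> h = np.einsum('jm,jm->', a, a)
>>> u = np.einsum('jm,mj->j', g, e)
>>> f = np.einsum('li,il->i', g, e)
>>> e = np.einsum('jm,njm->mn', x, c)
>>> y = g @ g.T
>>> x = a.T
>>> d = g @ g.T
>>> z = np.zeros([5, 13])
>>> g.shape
(13, 19)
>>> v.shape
(13, 13)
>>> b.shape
(13, 13)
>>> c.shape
(13, 19, 13)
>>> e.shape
(13, 13)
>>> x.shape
(5, 13)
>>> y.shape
(13, 13)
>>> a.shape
(13, 5)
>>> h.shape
()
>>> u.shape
(13,)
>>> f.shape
(19,)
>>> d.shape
(13, 13)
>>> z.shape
(5, 13)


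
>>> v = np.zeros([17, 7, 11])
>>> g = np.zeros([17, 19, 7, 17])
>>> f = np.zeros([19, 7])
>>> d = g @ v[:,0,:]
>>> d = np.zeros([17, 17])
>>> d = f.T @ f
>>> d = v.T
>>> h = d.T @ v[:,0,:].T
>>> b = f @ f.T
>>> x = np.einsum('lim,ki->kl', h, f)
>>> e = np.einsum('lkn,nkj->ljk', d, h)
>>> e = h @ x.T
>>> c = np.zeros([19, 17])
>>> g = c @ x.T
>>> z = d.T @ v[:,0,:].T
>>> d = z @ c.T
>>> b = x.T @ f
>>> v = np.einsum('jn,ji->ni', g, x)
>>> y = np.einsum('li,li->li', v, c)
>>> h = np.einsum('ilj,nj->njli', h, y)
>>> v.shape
(19, 17)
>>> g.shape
(19, 19)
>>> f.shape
(19, 7)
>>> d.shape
(17, 7, 19)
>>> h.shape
(19, 17, 7, 17)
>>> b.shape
(17, 7)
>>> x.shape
(19, 17)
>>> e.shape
(17, 7, 19)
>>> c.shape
(19, 17)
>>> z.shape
(17, 7, 17)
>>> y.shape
(19, 17)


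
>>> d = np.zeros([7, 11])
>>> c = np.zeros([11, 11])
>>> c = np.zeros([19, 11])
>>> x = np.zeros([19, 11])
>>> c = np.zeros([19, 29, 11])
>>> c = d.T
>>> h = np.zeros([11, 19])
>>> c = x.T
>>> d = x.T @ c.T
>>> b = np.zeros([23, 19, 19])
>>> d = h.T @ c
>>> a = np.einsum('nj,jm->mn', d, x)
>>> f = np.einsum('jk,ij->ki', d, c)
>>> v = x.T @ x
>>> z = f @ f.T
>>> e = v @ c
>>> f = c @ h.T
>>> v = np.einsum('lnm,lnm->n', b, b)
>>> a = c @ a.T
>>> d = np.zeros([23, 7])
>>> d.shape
(23, 7)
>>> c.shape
(11, 19)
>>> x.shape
(19, 11)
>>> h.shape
(11, 19)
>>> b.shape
(23, 19, 19)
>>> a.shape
(11, 11)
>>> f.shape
(11, 11)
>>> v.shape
(19,)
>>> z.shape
(19, 19)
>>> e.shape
(11, 19)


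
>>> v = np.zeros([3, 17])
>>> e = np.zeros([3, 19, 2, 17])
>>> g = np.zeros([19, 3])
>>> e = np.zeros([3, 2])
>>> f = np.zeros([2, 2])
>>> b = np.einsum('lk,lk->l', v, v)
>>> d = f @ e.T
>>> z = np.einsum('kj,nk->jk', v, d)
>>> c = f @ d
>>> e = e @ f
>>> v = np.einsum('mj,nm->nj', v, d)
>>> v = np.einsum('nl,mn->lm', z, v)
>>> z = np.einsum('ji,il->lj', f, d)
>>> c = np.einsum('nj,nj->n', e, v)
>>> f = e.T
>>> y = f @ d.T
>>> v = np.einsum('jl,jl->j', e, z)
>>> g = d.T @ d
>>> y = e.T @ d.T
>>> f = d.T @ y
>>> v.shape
(3,)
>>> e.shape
(3, 2)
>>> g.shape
(3, 3)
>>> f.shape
(3, 2)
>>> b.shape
(3,)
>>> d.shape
(2, 3)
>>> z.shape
(3, 2)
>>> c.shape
(3,)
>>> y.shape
(2, 2)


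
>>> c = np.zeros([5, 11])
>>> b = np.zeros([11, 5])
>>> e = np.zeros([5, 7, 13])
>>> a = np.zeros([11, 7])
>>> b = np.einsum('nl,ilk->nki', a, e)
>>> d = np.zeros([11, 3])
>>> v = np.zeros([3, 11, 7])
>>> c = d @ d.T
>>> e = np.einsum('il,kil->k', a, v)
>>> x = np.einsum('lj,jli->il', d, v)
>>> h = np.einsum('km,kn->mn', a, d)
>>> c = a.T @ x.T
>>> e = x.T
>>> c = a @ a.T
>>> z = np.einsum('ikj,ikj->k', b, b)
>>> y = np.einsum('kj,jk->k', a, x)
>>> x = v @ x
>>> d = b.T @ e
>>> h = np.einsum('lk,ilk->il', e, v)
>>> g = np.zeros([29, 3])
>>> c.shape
(11, 11)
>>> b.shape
(11, 13, 5)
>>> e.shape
(11, 7)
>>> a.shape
(11, 7)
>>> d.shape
(5, 13, 7)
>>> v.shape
(3, 11, 7)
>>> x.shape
(3, 11, 11)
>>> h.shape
(3, 11)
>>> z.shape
(13,)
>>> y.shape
(11,)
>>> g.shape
(29, 3)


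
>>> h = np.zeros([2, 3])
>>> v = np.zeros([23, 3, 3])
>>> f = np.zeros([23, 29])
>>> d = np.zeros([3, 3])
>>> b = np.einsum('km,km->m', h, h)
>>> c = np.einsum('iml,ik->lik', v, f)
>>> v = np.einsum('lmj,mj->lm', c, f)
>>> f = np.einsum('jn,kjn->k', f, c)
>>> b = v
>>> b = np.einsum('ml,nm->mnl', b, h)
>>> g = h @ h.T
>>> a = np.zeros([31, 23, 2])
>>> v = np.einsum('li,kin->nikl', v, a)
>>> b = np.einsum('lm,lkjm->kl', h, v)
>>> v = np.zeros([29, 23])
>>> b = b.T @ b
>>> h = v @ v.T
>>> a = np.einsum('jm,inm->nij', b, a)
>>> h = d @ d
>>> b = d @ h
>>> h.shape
(3, 3)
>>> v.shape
(29, 23)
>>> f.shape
(3,)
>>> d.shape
(3, 3)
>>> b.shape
(3, 3)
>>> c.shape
(3, 23, 29)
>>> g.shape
(2, 2)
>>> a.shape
(23, 31, 2)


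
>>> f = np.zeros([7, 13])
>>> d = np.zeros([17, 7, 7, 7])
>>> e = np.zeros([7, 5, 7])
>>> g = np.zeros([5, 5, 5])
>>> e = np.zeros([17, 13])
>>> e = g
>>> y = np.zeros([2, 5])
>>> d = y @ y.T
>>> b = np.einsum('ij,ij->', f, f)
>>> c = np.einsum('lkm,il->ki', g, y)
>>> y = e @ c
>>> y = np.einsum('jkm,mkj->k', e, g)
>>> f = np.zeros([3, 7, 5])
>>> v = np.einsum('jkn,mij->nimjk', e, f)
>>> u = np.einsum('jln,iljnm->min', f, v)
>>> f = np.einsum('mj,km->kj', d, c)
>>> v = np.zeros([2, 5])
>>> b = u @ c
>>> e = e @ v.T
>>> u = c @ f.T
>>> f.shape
(5, 2)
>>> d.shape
(2, 2)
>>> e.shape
(5, 5, 2)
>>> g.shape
(5, 5, 5)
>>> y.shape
(5,)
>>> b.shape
(5, 5, 2)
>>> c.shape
(5, 2)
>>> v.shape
(2, 5)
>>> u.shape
(5, 5)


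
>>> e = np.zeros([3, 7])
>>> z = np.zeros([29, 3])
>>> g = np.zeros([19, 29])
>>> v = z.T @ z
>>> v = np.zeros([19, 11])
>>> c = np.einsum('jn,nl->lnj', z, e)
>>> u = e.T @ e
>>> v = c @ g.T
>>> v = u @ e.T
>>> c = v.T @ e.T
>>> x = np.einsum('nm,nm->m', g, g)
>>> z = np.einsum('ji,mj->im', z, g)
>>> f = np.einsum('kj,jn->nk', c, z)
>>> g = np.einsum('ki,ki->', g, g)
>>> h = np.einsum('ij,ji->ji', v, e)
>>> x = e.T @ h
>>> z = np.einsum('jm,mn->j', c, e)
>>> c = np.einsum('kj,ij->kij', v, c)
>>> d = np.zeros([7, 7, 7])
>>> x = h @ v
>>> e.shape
(3, 7)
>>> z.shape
(3,)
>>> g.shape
()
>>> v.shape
(7, 3)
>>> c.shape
(7, 3, 3)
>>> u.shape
(7, 7)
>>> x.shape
(3, 3)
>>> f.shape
(19, 3)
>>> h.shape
(3, 7)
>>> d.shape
(7, 7, 7)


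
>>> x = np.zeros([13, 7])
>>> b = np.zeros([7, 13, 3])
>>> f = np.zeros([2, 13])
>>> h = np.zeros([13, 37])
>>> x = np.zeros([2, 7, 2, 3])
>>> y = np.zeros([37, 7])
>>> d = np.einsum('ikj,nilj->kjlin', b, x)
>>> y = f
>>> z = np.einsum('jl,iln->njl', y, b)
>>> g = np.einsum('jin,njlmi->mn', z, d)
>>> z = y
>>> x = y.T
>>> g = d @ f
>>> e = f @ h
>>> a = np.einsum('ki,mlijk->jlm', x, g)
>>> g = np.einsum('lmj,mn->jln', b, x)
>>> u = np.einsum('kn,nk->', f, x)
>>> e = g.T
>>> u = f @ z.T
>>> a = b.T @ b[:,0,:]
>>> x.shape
(13, 2)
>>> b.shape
(7, 13, 3)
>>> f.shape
(2, 13)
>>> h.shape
(13, 37)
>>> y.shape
(2, 13)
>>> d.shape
(13, 3, 2, 7, 2)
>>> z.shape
(2, 13)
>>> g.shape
(3, 7, 2)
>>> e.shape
(2, 7, 3)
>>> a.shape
(3, 13, 3)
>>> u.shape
(2, 2)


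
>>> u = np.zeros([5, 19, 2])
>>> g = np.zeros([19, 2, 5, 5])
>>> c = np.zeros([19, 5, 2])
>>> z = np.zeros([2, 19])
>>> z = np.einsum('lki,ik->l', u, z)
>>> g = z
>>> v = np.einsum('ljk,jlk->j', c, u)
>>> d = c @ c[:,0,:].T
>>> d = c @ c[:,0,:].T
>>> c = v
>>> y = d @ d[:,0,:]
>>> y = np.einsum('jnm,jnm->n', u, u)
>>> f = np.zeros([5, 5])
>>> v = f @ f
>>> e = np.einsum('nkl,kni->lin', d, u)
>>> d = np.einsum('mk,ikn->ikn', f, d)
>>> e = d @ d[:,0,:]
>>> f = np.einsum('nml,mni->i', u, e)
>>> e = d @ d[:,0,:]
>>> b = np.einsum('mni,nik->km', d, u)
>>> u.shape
(5, 19, 2)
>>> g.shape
(5,)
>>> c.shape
(5,)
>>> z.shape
(5,)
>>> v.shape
(5, 5)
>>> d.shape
(19, 5, 19)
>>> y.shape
(19,)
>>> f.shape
(19,)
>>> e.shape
(19, 5, 19)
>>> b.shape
(2, 19)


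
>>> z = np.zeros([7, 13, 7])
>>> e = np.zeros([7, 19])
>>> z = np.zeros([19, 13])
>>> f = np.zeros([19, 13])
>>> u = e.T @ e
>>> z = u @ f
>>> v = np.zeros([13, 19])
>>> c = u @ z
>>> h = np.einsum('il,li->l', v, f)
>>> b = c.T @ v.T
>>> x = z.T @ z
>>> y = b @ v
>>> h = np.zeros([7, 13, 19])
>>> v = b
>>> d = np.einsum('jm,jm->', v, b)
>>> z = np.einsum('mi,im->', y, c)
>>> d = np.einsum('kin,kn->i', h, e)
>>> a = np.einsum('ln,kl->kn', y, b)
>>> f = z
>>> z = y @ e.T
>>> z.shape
(13, 7)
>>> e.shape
(7, 19)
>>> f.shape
()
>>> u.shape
(19, 19)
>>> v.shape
(13, 13)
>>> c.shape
(19, 13)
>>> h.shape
(7, 13, 19)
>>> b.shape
(13, 13)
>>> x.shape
(13, 13)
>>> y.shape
(13, 19)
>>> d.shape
(13,)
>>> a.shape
(13, 19)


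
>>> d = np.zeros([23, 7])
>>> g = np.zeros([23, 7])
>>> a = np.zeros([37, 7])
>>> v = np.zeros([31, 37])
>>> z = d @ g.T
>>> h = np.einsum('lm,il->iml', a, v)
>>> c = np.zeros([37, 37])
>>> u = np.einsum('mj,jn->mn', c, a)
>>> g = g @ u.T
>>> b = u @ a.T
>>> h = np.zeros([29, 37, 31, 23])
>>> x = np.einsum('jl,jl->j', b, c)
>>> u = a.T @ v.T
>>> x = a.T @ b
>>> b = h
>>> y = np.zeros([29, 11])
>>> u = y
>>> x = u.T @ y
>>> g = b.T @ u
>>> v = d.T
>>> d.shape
(23, 7)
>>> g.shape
(23, 31, 37, 11)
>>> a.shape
(37, 7)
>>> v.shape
(7, 23)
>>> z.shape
(23, 23)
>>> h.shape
(29, 37, 31, 23)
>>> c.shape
(37, 37)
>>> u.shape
(29, 11)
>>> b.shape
(29, 37, 31, 23)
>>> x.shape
(11, 11)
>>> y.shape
(29, 11)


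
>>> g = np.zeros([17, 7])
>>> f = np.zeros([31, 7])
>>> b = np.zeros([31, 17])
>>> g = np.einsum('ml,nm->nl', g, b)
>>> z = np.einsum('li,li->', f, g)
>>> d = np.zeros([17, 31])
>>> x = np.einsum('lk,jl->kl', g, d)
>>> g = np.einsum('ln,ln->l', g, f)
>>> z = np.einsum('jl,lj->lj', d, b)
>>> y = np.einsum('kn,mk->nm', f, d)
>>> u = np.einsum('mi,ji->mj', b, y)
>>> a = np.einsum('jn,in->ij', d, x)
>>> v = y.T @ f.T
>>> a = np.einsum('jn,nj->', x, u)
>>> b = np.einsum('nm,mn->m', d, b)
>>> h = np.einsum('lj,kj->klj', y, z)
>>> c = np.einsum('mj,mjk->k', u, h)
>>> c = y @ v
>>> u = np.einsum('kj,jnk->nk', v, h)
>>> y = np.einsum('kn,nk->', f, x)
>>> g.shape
(31,)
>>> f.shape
(31, 7)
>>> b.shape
(31,)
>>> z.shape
(31, 17)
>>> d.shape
(17, 31)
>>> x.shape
(7, 31)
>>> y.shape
()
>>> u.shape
(7, 17)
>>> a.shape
()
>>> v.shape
(17, 31)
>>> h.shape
(31, 7, 17)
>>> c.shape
(7, 31)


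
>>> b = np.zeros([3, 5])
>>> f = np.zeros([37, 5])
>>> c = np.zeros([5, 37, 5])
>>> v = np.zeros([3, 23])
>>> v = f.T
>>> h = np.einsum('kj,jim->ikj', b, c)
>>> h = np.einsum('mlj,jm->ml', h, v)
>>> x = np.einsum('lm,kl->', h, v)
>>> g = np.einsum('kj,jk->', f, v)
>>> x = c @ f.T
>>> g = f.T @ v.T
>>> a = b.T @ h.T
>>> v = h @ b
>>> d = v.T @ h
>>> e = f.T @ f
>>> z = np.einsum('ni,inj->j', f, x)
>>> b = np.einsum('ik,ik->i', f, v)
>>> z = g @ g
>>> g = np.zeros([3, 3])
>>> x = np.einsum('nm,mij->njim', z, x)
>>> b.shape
(37,)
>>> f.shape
(37, 5)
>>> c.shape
(5, 37, 5)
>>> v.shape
(37, 5)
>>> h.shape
(37, 3)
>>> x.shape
(5, 37, 37, 5)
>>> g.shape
(3, 3)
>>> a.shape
(5, 37)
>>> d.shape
(5, 3)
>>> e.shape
(5, 5)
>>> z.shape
(5, 5)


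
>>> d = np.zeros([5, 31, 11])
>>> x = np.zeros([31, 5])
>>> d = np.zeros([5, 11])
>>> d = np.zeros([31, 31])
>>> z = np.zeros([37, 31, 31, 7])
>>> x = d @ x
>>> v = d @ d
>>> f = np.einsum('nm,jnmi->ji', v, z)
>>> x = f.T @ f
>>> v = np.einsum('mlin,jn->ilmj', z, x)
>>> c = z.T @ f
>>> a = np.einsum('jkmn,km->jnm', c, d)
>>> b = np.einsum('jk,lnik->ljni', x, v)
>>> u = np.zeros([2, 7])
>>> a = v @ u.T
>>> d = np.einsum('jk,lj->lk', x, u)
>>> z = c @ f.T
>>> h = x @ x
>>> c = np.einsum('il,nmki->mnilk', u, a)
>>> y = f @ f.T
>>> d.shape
(2, 7)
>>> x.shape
(7, 7)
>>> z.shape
(7, 31, 31, 37)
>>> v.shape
(31, 31, 37, 7)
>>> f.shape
(37, 7)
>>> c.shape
(31, 31, 2, 7, 37)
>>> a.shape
(31, 31, 37, 2)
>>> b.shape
(31, 7, 31, 37)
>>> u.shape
(2, 7)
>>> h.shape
(7, 7)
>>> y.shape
(37, 37)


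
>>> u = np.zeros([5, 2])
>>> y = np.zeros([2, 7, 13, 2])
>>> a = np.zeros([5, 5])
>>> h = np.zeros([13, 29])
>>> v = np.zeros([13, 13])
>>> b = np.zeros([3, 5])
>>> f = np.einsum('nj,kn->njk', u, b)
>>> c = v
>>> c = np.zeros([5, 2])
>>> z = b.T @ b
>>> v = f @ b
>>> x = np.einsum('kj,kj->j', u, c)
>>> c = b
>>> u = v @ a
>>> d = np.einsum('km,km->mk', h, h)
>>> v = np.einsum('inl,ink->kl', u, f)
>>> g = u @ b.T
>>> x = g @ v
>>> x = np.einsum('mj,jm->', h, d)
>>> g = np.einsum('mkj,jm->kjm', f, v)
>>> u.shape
(5, 2, 5)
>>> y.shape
(2, 7, 13, 2)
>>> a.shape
(5, 5)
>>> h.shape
(13, 29)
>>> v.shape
(3, 5)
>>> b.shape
(3, 5)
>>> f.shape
(5, 2, 3)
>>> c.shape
(3, 5)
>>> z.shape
(5, 5)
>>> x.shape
()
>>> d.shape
(29, 13)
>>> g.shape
(2, 3, 5)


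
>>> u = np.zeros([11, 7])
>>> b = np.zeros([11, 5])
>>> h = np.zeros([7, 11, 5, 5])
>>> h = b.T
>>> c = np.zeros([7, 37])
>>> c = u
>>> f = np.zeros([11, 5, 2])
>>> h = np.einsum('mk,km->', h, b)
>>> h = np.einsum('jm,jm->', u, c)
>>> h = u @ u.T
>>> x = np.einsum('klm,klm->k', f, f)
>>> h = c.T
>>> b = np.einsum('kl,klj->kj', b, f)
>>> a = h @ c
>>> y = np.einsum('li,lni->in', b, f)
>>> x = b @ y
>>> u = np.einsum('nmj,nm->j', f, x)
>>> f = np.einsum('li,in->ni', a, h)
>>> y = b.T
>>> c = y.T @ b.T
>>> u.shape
(2,)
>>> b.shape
(11, 2)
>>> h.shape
(7, 11)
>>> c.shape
(11, 11)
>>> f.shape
(11, 7)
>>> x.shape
(11, 5)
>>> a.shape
(7, 7)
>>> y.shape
(2, 11)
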